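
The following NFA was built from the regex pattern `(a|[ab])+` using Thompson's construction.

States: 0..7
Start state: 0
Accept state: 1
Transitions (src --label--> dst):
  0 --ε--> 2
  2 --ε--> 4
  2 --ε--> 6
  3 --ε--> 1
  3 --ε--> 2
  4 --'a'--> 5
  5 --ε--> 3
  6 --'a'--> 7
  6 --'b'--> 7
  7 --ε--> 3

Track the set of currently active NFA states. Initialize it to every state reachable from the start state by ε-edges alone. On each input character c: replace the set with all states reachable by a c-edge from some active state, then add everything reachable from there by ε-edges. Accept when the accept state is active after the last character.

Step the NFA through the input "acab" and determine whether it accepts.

start: ε-closure({0}) = {0,2,4,6}
'a' @ 1: {1,2,3,4,5,6,7}  ✓accept
'c' @ 2: {}  — state set empty
rest 'ab' ignored (set empty)
final: {}; accept 1 not in set

Answer: REJECT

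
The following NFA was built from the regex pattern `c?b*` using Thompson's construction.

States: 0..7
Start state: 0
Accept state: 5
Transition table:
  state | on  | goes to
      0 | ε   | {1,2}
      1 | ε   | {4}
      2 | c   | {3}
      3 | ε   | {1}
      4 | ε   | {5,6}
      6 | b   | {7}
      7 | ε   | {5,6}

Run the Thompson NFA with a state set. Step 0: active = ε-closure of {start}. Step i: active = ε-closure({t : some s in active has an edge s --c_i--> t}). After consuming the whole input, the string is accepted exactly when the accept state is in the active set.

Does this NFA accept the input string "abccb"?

Answer: REJECT

Steps:
initial (ε-close {0}): {0,1,2,4,5,6}
'a' @ 1: {}  — state set empty
rest 'bccb' ignored (set empty)
after full input: {}  (accept=5 not in)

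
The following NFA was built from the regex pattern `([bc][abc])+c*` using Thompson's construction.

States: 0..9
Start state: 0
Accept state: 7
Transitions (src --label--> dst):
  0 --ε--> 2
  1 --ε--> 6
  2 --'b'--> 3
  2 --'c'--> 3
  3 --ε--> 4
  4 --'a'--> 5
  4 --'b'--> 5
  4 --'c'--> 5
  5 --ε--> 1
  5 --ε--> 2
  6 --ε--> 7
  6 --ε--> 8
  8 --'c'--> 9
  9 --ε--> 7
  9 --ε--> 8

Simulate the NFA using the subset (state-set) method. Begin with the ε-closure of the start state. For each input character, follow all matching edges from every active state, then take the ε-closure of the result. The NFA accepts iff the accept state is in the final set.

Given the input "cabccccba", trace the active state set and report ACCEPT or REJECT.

Answer: REJECT

Steps:
S₀ = ε-closure({0}) = {0,2}
'c' @ 1: {3,4}
'a' @ 2: {1,2,5,6,7,8}  [accepting]
'b' @ 3: {3,4}
'c' @ 4: {1,2,5,6,7,8}  [accepting]
'c' @ 5: {3,4,7,8,9}  [accepting]
'c' @ 6: {1,2,5,6,7,8,9}  [accepting]
'c' @ 7: {3,4,7,8,9}  [accepting]
'b' @ 8: {1,2,5,6,7,8}  [accepting]
'a' @ 9: {}  — no active states
final: {}; accept 7 not in set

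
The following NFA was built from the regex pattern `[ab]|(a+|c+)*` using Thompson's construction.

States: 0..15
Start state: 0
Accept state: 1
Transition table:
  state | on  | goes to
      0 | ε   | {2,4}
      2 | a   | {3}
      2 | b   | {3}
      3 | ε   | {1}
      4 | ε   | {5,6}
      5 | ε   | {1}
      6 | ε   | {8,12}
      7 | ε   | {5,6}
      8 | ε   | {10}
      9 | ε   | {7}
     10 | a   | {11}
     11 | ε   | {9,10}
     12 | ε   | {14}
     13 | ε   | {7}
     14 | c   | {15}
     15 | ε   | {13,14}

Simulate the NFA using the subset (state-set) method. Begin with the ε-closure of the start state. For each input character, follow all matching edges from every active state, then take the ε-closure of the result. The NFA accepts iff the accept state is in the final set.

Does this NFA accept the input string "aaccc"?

Answer: ACCEPT

Derivation:
start: ε-closure({0}) = {0,1,2,4,5,6,8,10,12,14}
'a' @ 1: {1,3,5,6,7,8,9,10,11,12,14}  [accepting]
'a' @ 2: {1,5,6,7,8,9,10,11,12,14}  [accepting]
'c' @ 3: {1,5,6,7,8,10,12,13,14,15}  [accepting]
'c' @ 4: {1,5,6,7,8,10,12,13,14,15}  [accepting]
'c' @ 5: {1,5,6,7,8,10,12,13,14,15}  [accepting]
after full input: {1,5,6,7,8,10,12,13,14,15}  (accept=1 in)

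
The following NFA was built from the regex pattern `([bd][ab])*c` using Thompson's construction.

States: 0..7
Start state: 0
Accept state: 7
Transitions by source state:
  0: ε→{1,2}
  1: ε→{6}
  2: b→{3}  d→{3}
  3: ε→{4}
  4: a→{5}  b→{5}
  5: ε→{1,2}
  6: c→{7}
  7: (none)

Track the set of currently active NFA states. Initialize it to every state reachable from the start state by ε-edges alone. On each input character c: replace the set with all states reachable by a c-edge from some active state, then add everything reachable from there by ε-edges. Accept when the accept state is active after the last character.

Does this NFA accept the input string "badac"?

S₀ = ε-closure({0}) = {0,1,2,6}
'b' @ 1: {3,4}
'a' @ 2: {1,2,5,6}
'd' @ 3: {3,4}
'a' @ 4: {1,2,5,6}
'c' @ 5: {7}  ✓accept
after full input: {7}  (accept=7 in)

Answer: ACCEPT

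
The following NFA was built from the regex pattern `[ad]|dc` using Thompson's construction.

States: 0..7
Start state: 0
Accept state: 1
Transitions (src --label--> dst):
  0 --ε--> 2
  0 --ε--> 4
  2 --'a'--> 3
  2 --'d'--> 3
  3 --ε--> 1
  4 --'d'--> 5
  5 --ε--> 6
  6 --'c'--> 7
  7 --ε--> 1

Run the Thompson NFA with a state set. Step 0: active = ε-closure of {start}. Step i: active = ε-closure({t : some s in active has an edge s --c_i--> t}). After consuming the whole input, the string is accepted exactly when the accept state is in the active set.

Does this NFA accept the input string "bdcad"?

start: ε-closure({0}) = {0,2,4}
'b' @ 1: {}  — dead — no transitions
rest 'dcad' ignored (set empty)
final: {}; accept 1 not in set

Answer: REJECT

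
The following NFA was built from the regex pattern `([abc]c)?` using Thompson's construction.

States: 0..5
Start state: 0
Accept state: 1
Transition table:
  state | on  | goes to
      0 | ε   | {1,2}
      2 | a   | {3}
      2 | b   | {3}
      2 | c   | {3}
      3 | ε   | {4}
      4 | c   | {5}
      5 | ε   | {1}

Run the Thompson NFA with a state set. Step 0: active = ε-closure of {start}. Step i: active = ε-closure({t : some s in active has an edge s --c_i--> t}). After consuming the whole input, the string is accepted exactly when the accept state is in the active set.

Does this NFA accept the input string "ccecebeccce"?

Answer: REJECT

Derivation:
start: ε-closure({0}) = {0,1,2}
'c' @ 1: {3,4}
'c' @ 2: {1,5}  (accept∈set)
'e' @ 3: {}  — state set empty
rest 'cebeccce' ignored (set empty)
after full input: {}  (accept=1 not in)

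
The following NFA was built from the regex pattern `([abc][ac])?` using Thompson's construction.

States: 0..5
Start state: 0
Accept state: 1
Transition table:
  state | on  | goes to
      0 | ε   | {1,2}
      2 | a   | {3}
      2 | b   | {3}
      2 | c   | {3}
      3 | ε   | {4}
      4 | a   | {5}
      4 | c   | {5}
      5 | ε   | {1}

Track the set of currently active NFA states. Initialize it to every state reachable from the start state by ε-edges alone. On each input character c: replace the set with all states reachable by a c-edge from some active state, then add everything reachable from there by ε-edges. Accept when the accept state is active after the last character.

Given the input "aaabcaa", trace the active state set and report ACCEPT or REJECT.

Answer: REJECT

Steps:
initial (ε-close {0}): {0,1,2}
'a' @ 1: {3,4}
'a' @ 2: {1,5}  [accepting]
'a' @ 3: {}  — dead — no transitions
rest 'bcaa' ignored (set empty)
after full input: {}  (accept=1 not in)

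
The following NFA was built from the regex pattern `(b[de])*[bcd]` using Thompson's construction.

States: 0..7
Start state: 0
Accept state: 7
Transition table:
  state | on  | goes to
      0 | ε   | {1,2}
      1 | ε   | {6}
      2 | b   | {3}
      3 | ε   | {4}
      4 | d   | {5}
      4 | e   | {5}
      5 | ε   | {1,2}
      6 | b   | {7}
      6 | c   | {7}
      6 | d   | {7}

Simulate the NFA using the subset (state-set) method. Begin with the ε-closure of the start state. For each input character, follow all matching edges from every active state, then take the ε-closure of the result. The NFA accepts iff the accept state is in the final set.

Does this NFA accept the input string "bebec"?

start: ε-closure({0}) = {0,1,2,6}
'b' @ 1: {3,4,7}  (accept∈set)
'e' @ 2: {1,2,5,6}
'b' @ 3: {3,4,7}  (accept∈set)
'e' @ 4: {1,2,5,6}
'c' @ 5: {7}  (accept∈set)
final: {7}; accept 7 in set

Answer: ACCEPT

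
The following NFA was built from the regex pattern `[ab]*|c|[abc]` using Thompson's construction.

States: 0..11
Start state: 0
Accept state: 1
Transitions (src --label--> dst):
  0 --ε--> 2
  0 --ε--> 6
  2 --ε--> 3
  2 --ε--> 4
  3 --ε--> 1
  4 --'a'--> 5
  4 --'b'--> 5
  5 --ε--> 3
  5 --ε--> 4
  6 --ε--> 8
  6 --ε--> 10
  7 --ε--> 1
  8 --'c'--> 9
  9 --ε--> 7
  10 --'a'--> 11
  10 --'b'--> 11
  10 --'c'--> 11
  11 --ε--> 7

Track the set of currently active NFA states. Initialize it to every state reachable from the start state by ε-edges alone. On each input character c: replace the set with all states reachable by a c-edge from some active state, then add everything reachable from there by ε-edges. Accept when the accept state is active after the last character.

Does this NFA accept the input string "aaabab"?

Answer: ACCEPT

Derivation:
start: ε-closure({0}) = {0,1,2,3,4,6,8,10}
'a' @ 1: {1,3,4,5,7,11}  [accepting]
'a' @ 2: {1,3,4,5}  [accepting]
'a' @ 3: {1,3,4,5}  [accepting]
'b' @ 4: {1,3,4,5}  [accepting]
'a' @ 5: {1,3,4,5}  [accepting]
'b' @ 6: {1,3,4,5}  [accepting]
end set {1,3,4,5} — state 1 in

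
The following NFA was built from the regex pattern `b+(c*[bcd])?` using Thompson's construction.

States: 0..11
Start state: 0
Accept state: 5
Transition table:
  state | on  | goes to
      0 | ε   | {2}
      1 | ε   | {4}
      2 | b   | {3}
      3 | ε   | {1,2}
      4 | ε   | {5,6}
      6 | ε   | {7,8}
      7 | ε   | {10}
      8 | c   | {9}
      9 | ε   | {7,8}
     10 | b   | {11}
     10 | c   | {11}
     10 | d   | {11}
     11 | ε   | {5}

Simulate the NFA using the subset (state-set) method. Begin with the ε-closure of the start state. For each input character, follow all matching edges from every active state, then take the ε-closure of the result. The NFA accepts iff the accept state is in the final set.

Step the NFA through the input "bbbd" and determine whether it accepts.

start: ε-closure({0}) = {0,2}
'b' @ 1: {1,2,3,4,5,6,7,8,10}  ✓accept
'b' @ 2: {1,2,3,4,5,6,7,8,10,11}  ✓accept
'b' @ 3: {1,2,3,4,5,6,7,8,10,11}  ✓accept
'd' @ 4: {5,11}  ✓accept
final: {5,11}; accept 5 in set

Answer: ACCEPT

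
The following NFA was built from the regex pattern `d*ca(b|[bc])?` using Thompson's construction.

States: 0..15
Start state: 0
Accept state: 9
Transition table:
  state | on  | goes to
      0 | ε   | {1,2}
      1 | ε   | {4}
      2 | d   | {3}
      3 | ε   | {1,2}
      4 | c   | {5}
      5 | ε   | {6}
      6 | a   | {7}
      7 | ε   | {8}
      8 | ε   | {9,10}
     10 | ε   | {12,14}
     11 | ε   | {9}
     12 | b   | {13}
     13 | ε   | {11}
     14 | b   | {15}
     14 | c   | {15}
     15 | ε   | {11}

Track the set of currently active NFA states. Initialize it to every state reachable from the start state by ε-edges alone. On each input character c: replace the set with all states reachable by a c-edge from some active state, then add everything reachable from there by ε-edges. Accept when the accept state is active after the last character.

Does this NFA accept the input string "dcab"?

Answer: ACCEPT

Derivation:
initial (ε-close {0}): {0,1,2,4}
'd' @ 1: {1,2,3,4}
'c' @ 2: {5,6}
'a' @ 3: {7,8,9,10,12,14}  (accept∈set)
'b' @ 4: {9,11,13,15}  (accept∈set)
end set {9,11,13,15} — state 9 in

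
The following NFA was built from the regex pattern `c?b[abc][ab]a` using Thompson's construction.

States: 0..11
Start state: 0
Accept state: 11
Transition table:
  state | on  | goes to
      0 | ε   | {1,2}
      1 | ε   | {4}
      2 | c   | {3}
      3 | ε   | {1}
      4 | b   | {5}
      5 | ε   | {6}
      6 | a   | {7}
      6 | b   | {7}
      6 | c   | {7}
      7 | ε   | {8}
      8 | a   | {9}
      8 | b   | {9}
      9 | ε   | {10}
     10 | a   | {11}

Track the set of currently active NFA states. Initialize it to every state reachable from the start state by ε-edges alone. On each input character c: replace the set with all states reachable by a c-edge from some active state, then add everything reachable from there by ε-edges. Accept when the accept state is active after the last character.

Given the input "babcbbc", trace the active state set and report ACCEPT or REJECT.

initial (ε-close {0}): {0,1,2,4}
'b' @ 1: {5,6}
'a' @ 2: {7,8}
'b' @ 3: {9,10}
'c' @ 4: {}  — dead — no transitions
rest 'bbc' ignored (set empty)
end set {} — state 11 not in

Answer: REJECT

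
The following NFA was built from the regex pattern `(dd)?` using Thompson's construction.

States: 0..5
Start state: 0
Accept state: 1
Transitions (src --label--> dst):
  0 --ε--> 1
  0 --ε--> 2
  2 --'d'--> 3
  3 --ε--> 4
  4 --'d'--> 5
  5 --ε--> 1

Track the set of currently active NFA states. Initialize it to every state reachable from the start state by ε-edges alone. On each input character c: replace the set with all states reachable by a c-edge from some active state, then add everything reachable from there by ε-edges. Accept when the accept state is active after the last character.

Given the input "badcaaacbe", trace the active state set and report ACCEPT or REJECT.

start: ε-closure({0}) = {0,1,2}
'b' @ 1: {}  — dead — no transitions
rest 'adcaaacbe' ignored (set empty)
end set {} — state 1 not in

Answer: REJECT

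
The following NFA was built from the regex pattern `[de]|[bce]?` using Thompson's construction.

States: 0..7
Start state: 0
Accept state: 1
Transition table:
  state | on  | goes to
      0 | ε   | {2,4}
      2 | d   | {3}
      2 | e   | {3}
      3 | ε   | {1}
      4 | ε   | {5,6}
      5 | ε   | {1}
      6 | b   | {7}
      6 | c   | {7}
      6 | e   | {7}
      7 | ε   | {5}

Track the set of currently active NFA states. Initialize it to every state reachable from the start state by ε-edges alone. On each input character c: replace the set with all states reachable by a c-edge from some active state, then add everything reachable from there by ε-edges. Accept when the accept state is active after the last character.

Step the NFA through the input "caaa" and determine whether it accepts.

start: ε-closure({0}) = {0,1,2,4,5,6}
'c' @ 1: {1,5,7}  (accept∈set)
'a' @ 2: {}  — no active states
rest 'aa' ignored (set empty)
after full input: {}  (accept=1 not in)

Answer: REJECT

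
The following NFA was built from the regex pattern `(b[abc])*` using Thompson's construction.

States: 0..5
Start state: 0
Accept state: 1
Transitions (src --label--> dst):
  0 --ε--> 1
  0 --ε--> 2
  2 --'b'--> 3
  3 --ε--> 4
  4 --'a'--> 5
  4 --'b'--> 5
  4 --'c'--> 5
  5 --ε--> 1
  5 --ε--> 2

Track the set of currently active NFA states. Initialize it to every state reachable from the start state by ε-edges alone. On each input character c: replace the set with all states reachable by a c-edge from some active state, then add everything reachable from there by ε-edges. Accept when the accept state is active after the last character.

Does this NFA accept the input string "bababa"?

start: ε-closure({0}) = {0,1,2}
'b' @ 1: {3,4}
'a' @ 2: {1,2,5}  (accept∈set)
'b' @ 3: {3,4}
'a' @ 4: {1,2,5}  (accept∈set)
'b' @ 5: {3,4}
'a' @ 6: {1,2,5}  (accept∈set)
final: {1,2,5}; accept 1 in set

Answer: ACCEPT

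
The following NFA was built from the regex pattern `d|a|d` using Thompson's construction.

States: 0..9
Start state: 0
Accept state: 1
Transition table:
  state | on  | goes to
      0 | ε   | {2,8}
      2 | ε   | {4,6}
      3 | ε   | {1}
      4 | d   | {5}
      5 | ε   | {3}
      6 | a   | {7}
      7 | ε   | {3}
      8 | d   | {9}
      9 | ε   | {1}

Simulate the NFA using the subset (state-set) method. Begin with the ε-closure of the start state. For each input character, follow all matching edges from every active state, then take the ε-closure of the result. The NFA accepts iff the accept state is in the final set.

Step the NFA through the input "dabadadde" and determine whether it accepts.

start: ε-closure({0}) = {0,2,4,6,8}
'd' @ 1: {1,3,5,9}  (accept∈set)
'a' @ 2: {}  — no active states
rest 'badadde' ignored (set empty)
end set {} — state 1 not in

Answer: REJECT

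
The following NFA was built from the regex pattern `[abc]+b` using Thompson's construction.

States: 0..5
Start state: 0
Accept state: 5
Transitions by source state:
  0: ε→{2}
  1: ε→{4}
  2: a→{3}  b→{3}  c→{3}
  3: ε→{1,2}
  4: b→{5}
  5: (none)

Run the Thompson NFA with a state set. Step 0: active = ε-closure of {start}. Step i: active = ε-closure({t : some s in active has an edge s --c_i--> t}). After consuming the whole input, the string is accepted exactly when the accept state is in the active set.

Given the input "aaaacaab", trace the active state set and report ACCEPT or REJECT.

initial (ε-close {0}): {0,2}
'a' @ 1: {1,2,3,4}
'a' @ 2: {1,2,3,4}
'a' @ 3: {1,2,3,4}
'a' @ 4: {1,2,3,4}
'c' @ 5: {1,2,3,4}
'a' @ 6: {1,2,3,4}
'a' @ 7: {1,2,3,4}
'b' @ 8: {1,2,3,4,5}  (accept∈set)
after full input: {1,2,3,4,5}  (accept=5 in)

Answer: ACCEPT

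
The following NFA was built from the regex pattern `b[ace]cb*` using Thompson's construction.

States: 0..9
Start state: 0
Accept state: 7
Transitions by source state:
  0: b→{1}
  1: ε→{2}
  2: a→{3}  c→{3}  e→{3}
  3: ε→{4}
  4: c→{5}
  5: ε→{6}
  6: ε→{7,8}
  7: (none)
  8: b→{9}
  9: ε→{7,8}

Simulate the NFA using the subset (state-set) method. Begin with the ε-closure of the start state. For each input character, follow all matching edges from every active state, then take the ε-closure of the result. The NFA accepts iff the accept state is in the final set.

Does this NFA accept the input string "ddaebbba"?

S₀ = ε-closure({0}) = {0}
'd' @ 1: {}  — dead — no transitions
rest 'daebbba' ignored (set empty)
after full input: {}  (accept=7 not in)

Answer: REJECT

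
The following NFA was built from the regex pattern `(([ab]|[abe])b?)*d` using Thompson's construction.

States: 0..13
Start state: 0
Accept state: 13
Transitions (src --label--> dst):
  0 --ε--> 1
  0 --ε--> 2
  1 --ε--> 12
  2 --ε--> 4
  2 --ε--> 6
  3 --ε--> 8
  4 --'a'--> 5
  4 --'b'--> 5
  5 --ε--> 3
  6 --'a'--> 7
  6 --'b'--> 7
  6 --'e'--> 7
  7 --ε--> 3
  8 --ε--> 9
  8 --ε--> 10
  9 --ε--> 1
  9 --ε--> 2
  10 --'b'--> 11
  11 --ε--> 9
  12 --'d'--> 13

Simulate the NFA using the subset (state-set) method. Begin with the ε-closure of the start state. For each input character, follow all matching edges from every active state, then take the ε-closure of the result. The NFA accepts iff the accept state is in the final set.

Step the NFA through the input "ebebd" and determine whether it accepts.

Answer: ACCEPT

Trace:
initial (ε-close {0}): {0,1,2,4,6,12}
'e' @ 1: {1,2,3,4,6,7,8,9,10,12}
'b' @ 2: {1,2,3,4,5,6,7,8,9,10,11,12}
'e' @ 3: {1,2,3,4,6,7,8,9,10,12}
'b' @ 4: {1,2,3,4,5,6,7,8,9,10,11,12}
'd' @ 5: {13}  ✓accept
end set {13} — state 13 in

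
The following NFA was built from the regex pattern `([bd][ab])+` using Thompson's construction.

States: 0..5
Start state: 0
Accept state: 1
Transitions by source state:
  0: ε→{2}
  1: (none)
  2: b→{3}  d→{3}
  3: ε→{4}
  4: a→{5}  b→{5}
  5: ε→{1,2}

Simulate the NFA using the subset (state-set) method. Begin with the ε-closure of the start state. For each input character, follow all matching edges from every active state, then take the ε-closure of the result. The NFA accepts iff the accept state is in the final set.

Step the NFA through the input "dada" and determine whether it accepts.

Answer: ACCEPT

Trace:
start: ε-closure({0}) = {0,2}
'd' @ 1: {3,4}
'a' @ 2: {1,2,5}  [accepting]
'd' @ 3: {3,4}
'a' @ 4: {1,2,5}  [accepting]
final: {1,2,5}; accept 1 in set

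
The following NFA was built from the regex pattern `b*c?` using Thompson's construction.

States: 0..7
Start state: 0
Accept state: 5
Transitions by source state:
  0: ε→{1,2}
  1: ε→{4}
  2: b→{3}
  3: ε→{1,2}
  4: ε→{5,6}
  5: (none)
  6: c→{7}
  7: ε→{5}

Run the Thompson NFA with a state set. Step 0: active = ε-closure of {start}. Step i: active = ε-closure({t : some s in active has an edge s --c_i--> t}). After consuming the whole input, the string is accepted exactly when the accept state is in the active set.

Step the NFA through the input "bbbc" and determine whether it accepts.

Answer: ACCEPT

Trace:
S₀ = ε-closure({0}) = {0,1,2,4,5,6}
'b' @ 1: {1,2,3,4,5,6}  [accepting]
'b' @ 2: {1,2,3,4,5,6}  [accepting]
'b' @ 3: {1,2,3,4,5,6}  [accepting]
'c' @ 4: {5,7}  [accepting]
final: {5,7}; accept 5 in set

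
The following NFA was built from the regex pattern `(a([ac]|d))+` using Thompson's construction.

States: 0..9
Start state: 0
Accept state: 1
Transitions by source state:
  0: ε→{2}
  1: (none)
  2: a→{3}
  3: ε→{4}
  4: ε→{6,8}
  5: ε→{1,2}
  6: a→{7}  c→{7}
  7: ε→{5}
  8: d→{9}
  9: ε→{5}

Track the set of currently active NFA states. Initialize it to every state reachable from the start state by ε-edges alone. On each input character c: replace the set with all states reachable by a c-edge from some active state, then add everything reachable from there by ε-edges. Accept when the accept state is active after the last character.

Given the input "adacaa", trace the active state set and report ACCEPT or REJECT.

Answer: ACCEPT

Derivation:
initial (ε-close {0}): {0,2}
'a' @ 1: {3,4,6,8}
'd' @ 2: {1,2,5,9}  [accepting]
'a' @ 3: {3,4,6,8}
'c' @ 4: {1,2,5,7}  [accepting]
'a' @ 5: {3,4,6,8}
'a' @ 6: {1,2,5,7}  [accepting]
final: {1,2,5,7}; accept 1 in set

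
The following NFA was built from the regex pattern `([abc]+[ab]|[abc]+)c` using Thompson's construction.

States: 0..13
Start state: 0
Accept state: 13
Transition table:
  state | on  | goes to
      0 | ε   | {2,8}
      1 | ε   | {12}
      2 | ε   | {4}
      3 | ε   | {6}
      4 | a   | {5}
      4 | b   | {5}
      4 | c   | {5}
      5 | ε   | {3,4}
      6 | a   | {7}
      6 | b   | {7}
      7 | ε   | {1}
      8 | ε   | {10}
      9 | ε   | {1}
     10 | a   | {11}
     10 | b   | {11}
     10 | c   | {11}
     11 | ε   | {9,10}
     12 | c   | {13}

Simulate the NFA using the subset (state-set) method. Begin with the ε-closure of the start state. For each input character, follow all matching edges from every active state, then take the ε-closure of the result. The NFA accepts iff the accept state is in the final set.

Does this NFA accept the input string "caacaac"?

S₀ = ε-closure({0}) = {0,2,4,8,10}
'c' @ 1: {1,3,4,5,6,9,10,11,12}
'a' @ 2: {1,3,4,5,6,7,9,10,11,12}
'a' @ 3: {1,3,4,5,6,7,9,10,11,12}
'c' @ 4: {1,3,4,5,6,9,10,11,12,13}  ✓accept
'a' @ 5: {1,3,4,5,6,7,9,10,11,12}
'a' @ 6: {1,3,4,5,6,7,9,10,11,12}
'c' @ 7: {1,3,4,5,6,9,10,11,12,13}  ✓accept
after full input: {1,3,4,5,6,9,10,11,12,13}  (accept=13 in)

Answer: ACCEPT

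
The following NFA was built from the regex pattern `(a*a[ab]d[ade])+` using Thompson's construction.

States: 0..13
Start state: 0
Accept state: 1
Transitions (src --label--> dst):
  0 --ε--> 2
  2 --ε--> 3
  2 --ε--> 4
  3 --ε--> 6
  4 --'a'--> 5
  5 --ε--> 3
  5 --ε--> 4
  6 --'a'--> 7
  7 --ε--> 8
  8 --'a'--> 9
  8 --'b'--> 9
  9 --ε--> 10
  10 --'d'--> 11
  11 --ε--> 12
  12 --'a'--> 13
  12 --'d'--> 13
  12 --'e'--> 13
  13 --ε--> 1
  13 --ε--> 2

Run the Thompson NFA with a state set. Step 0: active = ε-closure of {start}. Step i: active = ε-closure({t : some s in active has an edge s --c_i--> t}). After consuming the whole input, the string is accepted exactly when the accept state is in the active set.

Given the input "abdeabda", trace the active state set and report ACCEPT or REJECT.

Answer: ACCEPT

Steps:
initial (ε-close {0}): {0,2,3,4,6}
'a' @ 1: {3,4,5,6,7,8}
'b' @ 2: {9,10}
'd' @ 3: {11,12}
'e' @ 4: {1,2,3,4,6,13}  [accepting]
'a' @ 5: {3,4,5,6,7,8}
'b' @ 6: {9,10}
'd' @ 7: {11,12}
'a' @ 8: {1,2,3,4,6,13}  [accepting]
final: {1,2,3,4,6,13}; accept 1 in set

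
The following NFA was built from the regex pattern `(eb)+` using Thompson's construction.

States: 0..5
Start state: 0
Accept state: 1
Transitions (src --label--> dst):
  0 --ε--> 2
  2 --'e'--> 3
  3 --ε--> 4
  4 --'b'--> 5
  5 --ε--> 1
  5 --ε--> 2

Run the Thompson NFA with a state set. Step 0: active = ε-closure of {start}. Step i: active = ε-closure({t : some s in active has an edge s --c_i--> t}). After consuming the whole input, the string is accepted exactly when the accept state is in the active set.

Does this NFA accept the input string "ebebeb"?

S₀ = ε-closure({0}) = {0,2}
'e' @ 1: {3,4}
'b' @ 2: {1,2,5}  ✓accept
'e' @ 3: {3,4}
'b' @ 4: {1,2,5}  ✓accept
'e' @ 5: {3,4}
'b' @ 6: {1,2,5}  ✓accept
end set {1,2,5} — state 1 in

Answer: ACCEPT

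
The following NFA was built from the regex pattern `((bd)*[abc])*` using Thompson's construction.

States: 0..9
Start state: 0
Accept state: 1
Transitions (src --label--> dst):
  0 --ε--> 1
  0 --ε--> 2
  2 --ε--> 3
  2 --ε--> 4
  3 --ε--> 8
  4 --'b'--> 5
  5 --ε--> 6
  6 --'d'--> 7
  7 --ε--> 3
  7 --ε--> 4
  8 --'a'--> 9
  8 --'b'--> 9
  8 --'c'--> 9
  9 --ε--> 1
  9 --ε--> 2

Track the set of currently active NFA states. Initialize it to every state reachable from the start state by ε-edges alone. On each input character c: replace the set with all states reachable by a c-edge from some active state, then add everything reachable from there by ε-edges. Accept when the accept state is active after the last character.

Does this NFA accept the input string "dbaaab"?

Answer: REJECT

Derivation:
start: ε-closure({0}) = {0,1,2,3,4,8}
'd' @ 1: {}  — dead — no transitions
rest 'baaab' ignored (set empty)
final: {}; accept 1 not in set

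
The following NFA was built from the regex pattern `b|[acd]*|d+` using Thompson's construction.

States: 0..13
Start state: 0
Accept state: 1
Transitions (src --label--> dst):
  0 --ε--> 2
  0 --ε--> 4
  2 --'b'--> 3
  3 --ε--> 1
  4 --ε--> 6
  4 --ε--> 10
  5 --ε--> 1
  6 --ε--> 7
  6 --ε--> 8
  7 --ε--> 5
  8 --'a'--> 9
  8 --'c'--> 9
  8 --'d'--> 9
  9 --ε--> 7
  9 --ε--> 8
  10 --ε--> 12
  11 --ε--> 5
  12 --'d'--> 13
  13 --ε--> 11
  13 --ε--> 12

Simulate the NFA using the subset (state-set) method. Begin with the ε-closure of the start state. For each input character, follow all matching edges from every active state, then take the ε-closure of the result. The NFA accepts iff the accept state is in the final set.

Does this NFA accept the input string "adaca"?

S₀ = ε-closure({0}) = {0,1,2,4,5,6,7,8,10,12}
'a' @ 1: {1,5,7,8,9}  ✓accept
'd' @ 2: {1,5,7,8,9}  ✓accept
'a' @ 3: {1,5,7,8,9}  ✓accept
'c' @ 4: {1,5,7,8,9}  ✓accept
'a' @ 5: {1,5,7,8,9}  ✓accept
end set {1,5,7,8,9} — state 1 in

Answer: ACCEPT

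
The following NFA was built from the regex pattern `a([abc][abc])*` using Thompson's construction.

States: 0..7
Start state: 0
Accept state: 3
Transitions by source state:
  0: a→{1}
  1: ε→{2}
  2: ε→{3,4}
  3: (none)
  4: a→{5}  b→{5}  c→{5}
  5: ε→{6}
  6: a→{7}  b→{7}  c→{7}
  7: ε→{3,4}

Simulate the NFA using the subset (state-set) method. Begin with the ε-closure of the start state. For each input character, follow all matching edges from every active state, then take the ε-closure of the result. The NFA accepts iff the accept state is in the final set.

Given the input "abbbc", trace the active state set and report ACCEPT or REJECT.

Answer: ACCEPT

Steps:
start: ε-closure({0}) = {0}
'a' @ 1: {1,2,3,4}  (accept∈set)
'b' @ 2: {5,6}
'b' @ 3: {3,4,7}  (accept∈set)
'b' @ 4: {5,6}
'c' @ 5: {3,4,7}  (accept∈set)
final: {3,4,7}; accept 3 in set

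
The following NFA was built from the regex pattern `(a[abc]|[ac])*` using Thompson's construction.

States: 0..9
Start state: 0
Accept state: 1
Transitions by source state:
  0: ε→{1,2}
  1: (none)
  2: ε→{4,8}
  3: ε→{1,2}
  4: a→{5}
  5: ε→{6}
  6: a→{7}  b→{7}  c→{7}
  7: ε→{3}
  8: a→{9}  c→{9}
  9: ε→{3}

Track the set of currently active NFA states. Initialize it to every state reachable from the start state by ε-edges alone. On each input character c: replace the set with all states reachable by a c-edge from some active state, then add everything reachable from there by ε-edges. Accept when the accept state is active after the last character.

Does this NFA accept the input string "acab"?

Answer: ACCEPT

Steps:
S₀ = ε-closure({0}) = {0,1,2,4,8}
'a' @ 1: {1,2,3,4,5,6,8,9}  (accept∈set)
'c' @ 2: {1,2,3,4,7,8,9}  (accept∈set)
'a' @ 3: {1,2,3,4,5,6,8,9}  (accept∈set)
'b' @ 4: {1,2,3,4,7,8}  (accept∈set)
end set {1,2,3,4,7,8} — state 1 in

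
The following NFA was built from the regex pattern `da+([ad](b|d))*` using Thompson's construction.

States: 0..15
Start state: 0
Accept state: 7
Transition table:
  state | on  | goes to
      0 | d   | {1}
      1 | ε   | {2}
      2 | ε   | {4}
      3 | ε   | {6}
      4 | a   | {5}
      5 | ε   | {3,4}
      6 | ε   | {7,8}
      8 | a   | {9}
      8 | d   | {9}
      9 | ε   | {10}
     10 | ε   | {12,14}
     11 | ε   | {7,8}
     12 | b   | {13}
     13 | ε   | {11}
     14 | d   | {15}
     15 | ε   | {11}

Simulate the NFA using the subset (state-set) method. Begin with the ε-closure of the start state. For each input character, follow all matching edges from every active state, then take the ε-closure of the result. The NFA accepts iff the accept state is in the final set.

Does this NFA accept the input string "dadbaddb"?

initial (ε-close {0}): {0}
'd' @ 1: {1,2,4}
'a' @ 2: {3,4,5,6,7,8}  (accept∈set)
'd' @ 3: {9,10,12,14}
'b' @ 4: {7,8,11,13}  (accept∈set)
'a' @ 5: {9,10,12,14}
'd' @ 6: {7,8,11,15}  (accept∈set)
'd' @ 7: {9,10,12,14}
'b' @ 8: {7,8,11,13}  (accept∈set)
final: {7,8,11,13}; accept 7 in set

Answer: ACCEPT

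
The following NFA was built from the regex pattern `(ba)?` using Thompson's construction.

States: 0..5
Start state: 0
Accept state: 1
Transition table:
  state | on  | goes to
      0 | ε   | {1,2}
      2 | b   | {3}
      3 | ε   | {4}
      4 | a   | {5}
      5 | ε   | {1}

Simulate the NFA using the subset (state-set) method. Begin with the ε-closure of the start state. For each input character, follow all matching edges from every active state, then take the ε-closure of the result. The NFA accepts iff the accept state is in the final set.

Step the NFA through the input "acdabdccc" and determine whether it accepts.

S₀ = ε-closure({0}) = {0,1,2}
'a' @ 1: {}  — state set empty
rest 'cdabdccc' ignored (set empty)
final: {}; accept 1 not in set

Answer: REJECT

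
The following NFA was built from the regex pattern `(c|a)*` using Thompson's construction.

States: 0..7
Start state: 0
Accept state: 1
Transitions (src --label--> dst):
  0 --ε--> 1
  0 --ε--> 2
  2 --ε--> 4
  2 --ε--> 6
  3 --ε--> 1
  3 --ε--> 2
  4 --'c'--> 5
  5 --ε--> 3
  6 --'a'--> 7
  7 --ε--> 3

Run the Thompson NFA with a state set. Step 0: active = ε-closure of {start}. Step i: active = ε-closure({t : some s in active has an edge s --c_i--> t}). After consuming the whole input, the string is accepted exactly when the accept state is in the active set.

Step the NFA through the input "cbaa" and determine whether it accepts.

Answer: REJECT

Trace:
S₀ = ε-closure({0}) = {0,1,2,4,6}
'c' @ 1: {1,2,3,4,5,6}  [accepting]
'b' @ 2: {}  — no active states
rest 'aa' ignored (set empty)
end set {} — state 1 not in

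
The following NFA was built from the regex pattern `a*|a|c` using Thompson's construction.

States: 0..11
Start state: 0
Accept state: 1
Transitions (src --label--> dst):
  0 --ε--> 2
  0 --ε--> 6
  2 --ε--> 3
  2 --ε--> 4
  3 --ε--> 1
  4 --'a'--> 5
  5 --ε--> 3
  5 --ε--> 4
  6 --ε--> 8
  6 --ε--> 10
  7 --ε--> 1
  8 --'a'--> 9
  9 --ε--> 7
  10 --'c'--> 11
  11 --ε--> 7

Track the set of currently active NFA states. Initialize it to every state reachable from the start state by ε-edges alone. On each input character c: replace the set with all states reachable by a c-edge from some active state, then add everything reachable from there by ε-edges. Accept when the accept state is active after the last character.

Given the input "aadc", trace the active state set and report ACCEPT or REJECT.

initial (ε-close {0}): {0,1,2,3,4,6,8,10}
'a' @ 1: {1,3,4,5,7,9}  (accept∈set)
'a' @ 2: {1,3,4,5}  (accept∈set)
'd' @ 3: {}  — dead — no transitions
rest 'c' ignored (set empty)
final: {}; accept 1 not in set

Answer: REJECT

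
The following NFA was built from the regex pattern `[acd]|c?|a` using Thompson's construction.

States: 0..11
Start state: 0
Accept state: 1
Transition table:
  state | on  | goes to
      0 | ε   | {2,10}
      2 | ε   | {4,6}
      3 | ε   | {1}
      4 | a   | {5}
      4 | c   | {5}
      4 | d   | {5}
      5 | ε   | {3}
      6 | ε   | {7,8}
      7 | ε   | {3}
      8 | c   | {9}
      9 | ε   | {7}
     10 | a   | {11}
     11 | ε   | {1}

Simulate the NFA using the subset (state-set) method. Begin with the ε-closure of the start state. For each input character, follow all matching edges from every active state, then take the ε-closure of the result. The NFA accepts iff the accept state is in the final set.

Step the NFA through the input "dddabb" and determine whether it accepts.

Answer: REJECT

Trace:
start: ε-closure({0}) = {0,1,2,3,4,6,7,8,10}
'd' @ 1: {1,3,5}  (accept∈set)
'd' @ 2: {}  — no active states
rest 'dabb' ignored (set empty)
end set {} — state 1 not in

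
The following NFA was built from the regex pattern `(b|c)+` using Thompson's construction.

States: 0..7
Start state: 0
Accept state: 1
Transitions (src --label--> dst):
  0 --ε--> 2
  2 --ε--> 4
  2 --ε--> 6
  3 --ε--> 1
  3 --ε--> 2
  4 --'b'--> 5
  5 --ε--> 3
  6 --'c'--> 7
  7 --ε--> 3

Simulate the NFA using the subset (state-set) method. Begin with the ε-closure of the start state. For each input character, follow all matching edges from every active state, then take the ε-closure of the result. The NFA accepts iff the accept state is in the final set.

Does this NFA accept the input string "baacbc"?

initial (ε-close {0}): {0,2,4,6}
'b' @ 1: {1,2,3,4,5,6}  (accept∈set)
'a' @ 2: {}  — no active states
rest 'acbc' ignored (set empty)
end set {} — state 1 not in

Answer: REJECT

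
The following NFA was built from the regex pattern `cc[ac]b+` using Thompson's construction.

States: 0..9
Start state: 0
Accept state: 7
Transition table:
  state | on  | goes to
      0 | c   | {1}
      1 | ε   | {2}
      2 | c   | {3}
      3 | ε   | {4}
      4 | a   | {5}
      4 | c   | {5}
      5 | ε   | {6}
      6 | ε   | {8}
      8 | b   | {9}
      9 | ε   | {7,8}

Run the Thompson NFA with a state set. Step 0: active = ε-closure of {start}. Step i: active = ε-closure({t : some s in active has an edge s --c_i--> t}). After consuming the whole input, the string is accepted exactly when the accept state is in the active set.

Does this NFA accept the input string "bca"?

start: ε-closure({0}) = {0}
'b' @ 1: {}  — state set empty
rest 'ca' ignored (set empty)
final: {}; accept 7 not in set

Answer: REJECT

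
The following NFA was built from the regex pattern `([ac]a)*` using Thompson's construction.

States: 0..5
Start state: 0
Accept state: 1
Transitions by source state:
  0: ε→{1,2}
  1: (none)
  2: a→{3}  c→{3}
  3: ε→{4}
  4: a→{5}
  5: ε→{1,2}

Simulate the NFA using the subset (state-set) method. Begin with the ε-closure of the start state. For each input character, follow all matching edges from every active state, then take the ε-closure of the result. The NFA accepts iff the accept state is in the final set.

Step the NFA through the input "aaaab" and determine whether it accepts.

start: ε-closure({0}) = {0,1,2}
'a' @ 1: {3,4}
'a' @ 2: {1,2,5}  [accepting]
'a' @ 3: {3,4}
'a' @ 4: {1,2,5}  [accepting]
'b' @ 5: {}  — state set empty
end set {} — state 1 not in

Answer: REJECT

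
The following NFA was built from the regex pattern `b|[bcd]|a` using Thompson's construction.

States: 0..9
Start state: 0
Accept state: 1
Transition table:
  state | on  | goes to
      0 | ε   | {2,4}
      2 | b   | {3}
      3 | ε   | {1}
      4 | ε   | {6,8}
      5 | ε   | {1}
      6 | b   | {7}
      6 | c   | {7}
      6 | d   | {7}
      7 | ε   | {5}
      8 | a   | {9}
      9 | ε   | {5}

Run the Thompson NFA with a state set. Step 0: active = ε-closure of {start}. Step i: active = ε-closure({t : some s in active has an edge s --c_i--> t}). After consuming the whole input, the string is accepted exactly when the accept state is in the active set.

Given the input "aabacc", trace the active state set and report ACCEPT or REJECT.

S₀ = ε-closure({0}) = {0,2,4,6,8}
'a' @ 1: {1,5,9}  [accepting]
'a' @ 2: {}  — no active states
rest 'bacc' ignored (set empty)
final: {}; accept 1 not in set

Answer: REJECT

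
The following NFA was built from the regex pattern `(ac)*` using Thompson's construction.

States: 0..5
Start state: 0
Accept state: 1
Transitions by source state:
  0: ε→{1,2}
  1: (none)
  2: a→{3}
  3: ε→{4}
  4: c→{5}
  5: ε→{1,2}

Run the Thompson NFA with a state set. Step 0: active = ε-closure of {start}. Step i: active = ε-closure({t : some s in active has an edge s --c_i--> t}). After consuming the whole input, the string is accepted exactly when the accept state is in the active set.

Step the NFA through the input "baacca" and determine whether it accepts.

Answer: REJECT

Trace:
initial (ε-close {0}): {0,1,2}
'b' @ 1: {}  — no active states
rest 'aacca' ignored (set empty)
final: {}; accept 1 not in set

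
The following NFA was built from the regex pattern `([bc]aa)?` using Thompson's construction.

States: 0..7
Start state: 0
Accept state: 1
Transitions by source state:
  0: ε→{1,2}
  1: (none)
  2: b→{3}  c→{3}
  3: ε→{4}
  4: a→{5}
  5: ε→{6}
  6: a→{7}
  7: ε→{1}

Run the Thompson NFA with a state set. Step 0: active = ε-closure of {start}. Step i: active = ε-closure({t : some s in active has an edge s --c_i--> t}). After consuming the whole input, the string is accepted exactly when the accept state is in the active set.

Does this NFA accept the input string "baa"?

Answer: ACCEPT

Trace:
S₀ = ε-closure({0}) = {0,1,2}
'b' @ 1: {3,4}
'a' @ 2: {5,6}
'a' @ 3: {1,7}  (accept∈set)
final: {1,7}; accept 1 in set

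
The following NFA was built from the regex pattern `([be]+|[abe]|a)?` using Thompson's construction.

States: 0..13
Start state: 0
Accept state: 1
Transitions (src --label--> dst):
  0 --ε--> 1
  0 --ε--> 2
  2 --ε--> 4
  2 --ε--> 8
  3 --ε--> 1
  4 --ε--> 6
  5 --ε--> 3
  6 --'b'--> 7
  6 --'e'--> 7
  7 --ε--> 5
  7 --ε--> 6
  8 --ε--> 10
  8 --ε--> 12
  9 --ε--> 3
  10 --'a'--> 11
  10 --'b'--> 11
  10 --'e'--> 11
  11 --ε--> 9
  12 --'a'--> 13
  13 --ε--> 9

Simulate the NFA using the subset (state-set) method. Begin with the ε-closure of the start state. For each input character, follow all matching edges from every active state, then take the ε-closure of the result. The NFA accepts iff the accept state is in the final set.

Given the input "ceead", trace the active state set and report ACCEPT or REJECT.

S₀ = ε-closure({0}) = {0,1,2,4,6,8,10,12}
'c' @ 1: {}  — no active states
rest 'eead' ignored (set empty)
final: {}; accept 1 not in set

Answer: REJECT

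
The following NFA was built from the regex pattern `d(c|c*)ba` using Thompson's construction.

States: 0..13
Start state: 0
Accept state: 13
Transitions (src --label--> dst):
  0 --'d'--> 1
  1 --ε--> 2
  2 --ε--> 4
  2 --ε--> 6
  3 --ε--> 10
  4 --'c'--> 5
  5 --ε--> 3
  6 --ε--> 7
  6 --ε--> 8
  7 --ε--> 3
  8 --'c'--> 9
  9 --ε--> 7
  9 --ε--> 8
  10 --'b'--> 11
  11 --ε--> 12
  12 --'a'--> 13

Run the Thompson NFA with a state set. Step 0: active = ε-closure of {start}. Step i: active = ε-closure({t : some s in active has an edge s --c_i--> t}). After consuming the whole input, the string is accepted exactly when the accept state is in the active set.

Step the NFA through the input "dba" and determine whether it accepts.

start: ε-closure({0}) = {0}
'd' @ 1: {1,2,3,4,6,7,8,10}
'b' @ 2: {11,12}
'a' @ 3: {13}  ✓accept
final: {13}; accept 13 in set

Answer: ACCEPT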